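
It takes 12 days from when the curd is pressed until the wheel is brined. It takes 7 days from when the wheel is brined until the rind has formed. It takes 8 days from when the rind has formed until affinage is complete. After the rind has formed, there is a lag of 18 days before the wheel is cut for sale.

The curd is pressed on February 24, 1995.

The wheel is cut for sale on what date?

April 2, 1995

The curd is pressed: Feb 24, 1995.
The wheel is brined: Feb 24, 1995 + 12 days = Mar 8, 1995.
The rind has formed: Mar 8, 1995 + 7 days = Mar 15, 1995.
The wheel is cut for sale: Mar 15, 1995 + 18 days = Apr 2, 1995.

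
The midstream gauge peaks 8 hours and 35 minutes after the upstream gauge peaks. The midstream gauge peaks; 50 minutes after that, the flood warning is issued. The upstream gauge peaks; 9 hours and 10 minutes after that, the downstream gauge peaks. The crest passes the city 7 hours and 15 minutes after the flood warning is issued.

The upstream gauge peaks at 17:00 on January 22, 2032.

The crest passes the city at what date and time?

09:40 on January 23, 2032

The upstream gauge peaks: 17:00 Jan 22, 2032.
The midstream gauge peaks: 17:00 Jan 22, 2032 + 8h35m = 01:35 Jan 23, 2032.
The flood warning is issued: 01:35 Jan 23, 2032 + 50m = 02:25 Jan 23, 2032.
The crest passes the city: 02:25 Jan 23, 2032 + 7h15m = 09:40 Jan 23, 2032.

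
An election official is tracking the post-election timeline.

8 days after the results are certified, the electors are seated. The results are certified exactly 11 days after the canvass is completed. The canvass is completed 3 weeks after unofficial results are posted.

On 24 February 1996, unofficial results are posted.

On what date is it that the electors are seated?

4 April 1996

Unofficial results are posted: Feb 24, 1996.
The canvass is completed: Feb 24, 1996 + 3 weeks = Mar 16, 1996.
The results are certified: Mar 16, 1996 + 11 days = Mar 27, 1996.
The electors are seated: Mar 27, 1996 + 8 days = Apr 4, 1996.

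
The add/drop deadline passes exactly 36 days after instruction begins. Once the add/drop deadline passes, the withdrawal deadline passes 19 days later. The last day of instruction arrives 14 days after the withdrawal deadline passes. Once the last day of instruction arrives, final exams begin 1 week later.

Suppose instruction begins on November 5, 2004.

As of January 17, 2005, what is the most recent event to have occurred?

Instruction begins: Nov 5, 2004.
The add/drop deadline passes: Nov 5, 2004 + 36 days = Dec 11, 2004.
The withdrawal deadline passes: Dec 11, 2004 + 19 days = Dec 30, 2004.
The last day of instruction arrives: Dec 30, 2004 + 14 days = Jan 13, 2005.
Final exams begin: Jan 13, 2005 + 1 week = Jan 20, 2005.
Jan 17, 2005 falls between when the last day of instruction arrives (Jan 13, 2005) and when final exams begin (Jan 20, 2005).

The last day of instruction arrives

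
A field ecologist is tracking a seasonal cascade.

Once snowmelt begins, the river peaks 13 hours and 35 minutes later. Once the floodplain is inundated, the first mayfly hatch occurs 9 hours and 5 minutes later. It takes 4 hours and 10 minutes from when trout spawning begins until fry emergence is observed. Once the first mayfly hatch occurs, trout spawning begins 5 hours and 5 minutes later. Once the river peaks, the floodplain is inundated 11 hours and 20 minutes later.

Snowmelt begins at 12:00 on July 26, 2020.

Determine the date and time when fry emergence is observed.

Snowmelt begins: 12:00 Jul 26, 2020.
The river peaks: 12:00 Jul 26, 2020 + 13h35m = 01:35 Jul 27, 2020.
The floodplain is inundated: 01:35 Jul 27, 2020 + 11h20m = 12:55 Jul 27, 2020.
The first mayfly hatch occurs: 12:55 Jul 27, 2020 + 9h05m = 22:00 Jul 27, 2020.
Trout spawning begins: 22:00 Jul 27, 2020 + 5h05m = 03:05 Jul 28, 2020.
Fry emergence is observed: 03:05 Jul 28, 2020 + 4h10m = 07:15 Jul 28, 2020.

07:15 on July 28, 2020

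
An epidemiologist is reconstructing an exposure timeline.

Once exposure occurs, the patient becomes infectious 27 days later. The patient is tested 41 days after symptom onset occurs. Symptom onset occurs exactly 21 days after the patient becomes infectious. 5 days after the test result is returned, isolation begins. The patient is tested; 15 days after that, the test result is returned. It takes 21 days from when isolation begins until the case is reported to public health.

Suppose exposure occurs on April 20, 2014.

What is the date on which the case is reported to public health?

Exposure occurs: Apr 20, 2014.
The patient becomes infectious: Apr 20, 2014 + 27 days = May 17, 2014.
Symptom onset occurs: May 17, 2014 + 21 days = Jun 7, 2014.
The patient is tested: Jun 7, 2014 + 41 days = Jul 18, 2014.
The test result is returned: Jul 18, 2014 + 15 days = Aug 2, 2014.
Isolation begins: Aug 2, 2014 + 5 days = Aug 7, 2014.
The case is reported to public health: Aug 7, 2014 + 21 days = Aug 28, 2014.

August 28, 2014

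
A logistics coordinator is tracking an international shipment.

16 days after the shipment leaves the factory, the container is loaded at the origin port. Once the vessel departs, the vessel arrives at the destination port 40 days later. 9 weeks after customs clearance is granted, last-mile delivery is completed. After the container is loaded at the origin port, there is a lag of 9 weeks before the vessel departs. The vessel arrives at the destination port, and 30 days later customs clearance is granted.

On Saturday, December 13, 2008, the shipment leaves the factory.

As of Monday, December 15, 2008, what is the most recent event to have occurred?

The shipment leaves the factory: Dec 13, 2008.
The container is loaded at the origin port: Dec 13, 2008 + 16 days = Dec 29, 2008.
The vessel departs: Dec 29, 2008 + 9 weeks = Mar 2, 2009.
The vessel arrives at the destination port: Mar 2, 2009 + 40 days = Apr 11, 2009.
Customs clearance is granted: Apr 11, 2009 + 30 days = May 11, 2009.
Last-mile delivery is completed: May 11, 2009 + 9 weeks = Jul 13, 2009.
Dec 15, 2008 falls between when the shipment leaves the factory (Dec 13, 2008) and when the container is loaded at the origin port (Dec 29, 2008).

The shipment leaves the factory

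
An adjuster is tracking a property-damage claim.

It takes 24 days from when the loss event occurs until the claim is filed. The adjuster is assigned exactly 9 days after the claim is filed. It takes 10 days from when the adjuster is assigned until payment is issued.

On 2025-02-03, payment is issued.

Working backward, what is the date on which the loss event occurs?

2024-12-22

Payment is issued: Feb 3, 2025.
The adjuster is assigned: Feb 3, 2025 − 10 days = Jan 24, 2025.
The claim is filed: Jan 24, 2025 − 9 days = Jan 15, 2025.
The loss event occurs: Jan 15, 2025 − 24 days = Dec 22, 2024.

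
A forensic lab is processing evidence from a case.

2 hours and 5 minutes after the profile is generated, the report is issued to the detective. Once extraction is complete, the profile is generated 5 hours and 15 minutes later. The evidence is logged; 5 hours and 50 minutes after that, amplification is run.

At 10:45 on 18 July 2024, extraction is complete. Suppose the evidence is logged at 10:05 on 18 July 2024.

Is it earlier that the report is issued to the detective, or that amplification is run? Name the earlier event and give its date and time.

Amplification is run — 15:55 on 18 July 2024

Extraction is complete: 10:45 Jul 18, 2024.
The profile is generated: 10:45 Jul 18, 2024 + 5h15m = 16:00 Jul 18, 2024.
The report is issued to the detective: 16:00 Jul 18, 2024 + 2h05m = 18:05 Jul 18, 2024.
The evidence is logged: 10:05 Jul 18, 2024.
Amplification is run: 10:05 Jul 18, 2024 + 5h50m = 15:55 Jul 18, 2024.
Comparing: the report is issued to the detective at 18:05 Jul 18, 2024 vs amplification is run at 15:55 Jul 18, 2024. Earlier: amplification is run.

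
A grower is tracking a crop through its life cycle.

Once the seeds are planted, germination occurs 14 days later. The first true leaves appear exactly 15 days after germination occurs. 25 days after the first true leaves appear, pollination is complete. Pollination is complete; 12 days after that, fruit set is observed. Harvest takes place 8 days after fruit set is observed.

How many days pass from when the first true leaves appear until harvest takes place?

Causal path: the first true leaves appear → pollination is complete → fruit set is observed → harvest takes place.
Total delay along the path: 25 + 12 + 8 = 45 days.

45 days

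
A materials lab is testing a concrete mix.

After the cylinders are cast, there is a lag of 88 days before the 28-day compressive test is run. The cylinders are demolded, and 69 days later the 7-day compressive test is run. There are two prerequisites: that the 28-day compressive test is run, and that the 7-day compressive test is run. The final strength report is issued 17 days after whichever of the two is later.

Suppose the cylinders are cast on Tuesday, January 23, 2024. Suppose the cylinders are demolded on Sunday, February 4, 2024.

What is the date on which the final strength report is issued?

Tuesday, May 7, 2024

The cylinders are cast: Jan 23, 2024.
The 28-day compressive test is run: Jan 23, 2024 + 88 days = Apr 20, 2024.
The cylinders are demolded: Feb 4, 2024.
The 7-day compressive test is run: Feb 4, 2024 + 69 days = Apr 13, 2024.
Both prerequisites met — the 28-day compressive test is run (Apr 20, 2024), the 7-day compressive test is run (Apr 13, 2024); the later is Apr 20, 2024.
The final strength report is issued: Apr 20, 2024 + 17 days = May 7, 2024.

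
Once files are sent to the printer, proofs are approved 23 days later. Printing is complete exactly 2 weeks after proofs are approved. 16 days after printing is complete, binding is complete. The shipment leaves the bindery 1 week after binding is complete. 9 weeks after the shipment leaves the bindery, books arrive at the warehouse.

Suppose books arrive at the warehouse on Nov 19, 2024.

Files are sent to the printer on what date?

Books arrive at the warehouse: Nov 19, 2024.
The shipment leaves the bindery: Nov 19, 2024 − 9 weeks = Sep 17, 2024.
Binding is complete: Sep 17, 2024 − 1 week = Sep 10, 2024.
Printing is complete: Sep 10, 2024 − 16 days = Aug 25, 2024.
Proofs are approved: Aug 25, 2024 − 2 weeks = Aug 11, 2024.
Files are sent to the printer: Aug 11, 2024 − 23 days = Jul 19, 2024.

Jul 19, 2024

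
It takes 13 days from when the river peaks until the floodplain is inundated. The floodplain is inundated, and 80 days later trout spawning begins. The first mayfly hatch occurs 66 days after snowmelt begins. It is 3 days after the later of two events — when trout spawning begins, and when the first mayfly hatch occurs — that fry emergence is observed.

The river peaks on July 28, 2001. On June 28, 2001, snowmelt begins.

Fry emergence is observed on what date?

November 1, 2001

The river peaks: Jul 28, 2001.
The floodplain is inundated: Jul 28, 2001 + 13 days = Aug 10, 2001.
Trout spawning begins: Aug 10, 2001 + 80 days = Oct 29, 2001.
Snowmelt begins: Jun 28, 2001.
The first mayfly hatch occurs: Jun 28, 2001 + 66 days = Sep 2, 2001.
Both prerequisites met — trout spawning begins (Oct 29, 2001), the first mayfly hatch occurs (Sep 2, 2001); the later is Oct 29, 2001.
Fry emergence is observed: Oct 29, 2001 + 3 days = Nov 1, 2001.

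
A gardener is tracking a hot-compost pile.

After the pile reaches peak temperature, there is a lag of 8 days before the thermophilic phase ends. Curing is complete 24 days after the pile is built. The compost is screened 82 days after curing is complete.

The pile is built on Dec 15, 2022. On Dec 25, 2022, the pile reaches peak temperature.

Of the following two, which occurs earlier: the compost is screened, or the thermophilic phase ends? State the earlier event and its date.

The thermophilic phase ends — Jan 2, 2023

The pile is built: Dec 15, 2022.
Curing is complete: Dec 15, 2022 + 24 days = Jan 8, 2023.
The compost is screened: Jan 8, 2023 + 82 days = Mar 31, 2023.
The pile reaches peak temperature: Dec 25, 2022.
The thermophilic phase ends: Dec 25, 2022 + 8 days = Jan 2, 2023.
Comparing: the compost is screened on Mar 31, 2023 vs the thermophilic phase ends on Jan 2, 2023. Earlier: the thermophilic phase ends.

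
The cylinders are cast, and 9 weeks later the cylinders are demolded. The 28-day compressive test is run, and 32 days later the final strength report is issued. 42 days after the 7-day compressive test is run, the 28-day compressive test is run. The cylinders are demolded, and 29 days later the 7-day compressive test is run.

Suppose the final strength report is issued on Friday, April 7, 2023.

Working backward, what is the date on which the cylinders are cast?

Sunday, October 23, 2022

The final strength report is issued: Apr 7, 2023.
The 28-day compressive test is run: Apr 7, 2023 − 32 days = Mar 6, 2023.
The 7-day compressive test is run: Mar 6, 2023 − 42 days = Jan 23, 2023.
The cylinders are demolded: Jan 23, 2023 − 29 days = Dec 25, 2022.
The cylinders are cast: Dec 25, 2022 − 9 weeks = Oct 23, 2022.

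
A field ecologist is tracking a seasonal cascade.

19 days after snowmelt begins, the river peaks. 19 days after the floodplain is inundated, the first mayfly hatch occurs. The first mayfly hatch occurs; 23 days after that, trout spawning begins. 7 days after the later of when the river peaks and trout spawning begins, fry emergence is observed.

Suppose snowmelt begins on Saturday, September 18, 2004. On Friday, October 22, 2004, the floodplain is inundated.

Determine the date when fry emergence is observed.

Snowmelt begins: Sep 18, 2004.
The river peaks: Sep 18, 2004 + 19 days = Oct 7, 2004.
The floodplain is inundated: Oct 22, 2004.
The first mayfly hatch occurs: Oct 22, 2004 + 19 days = Nov 10, 2004.
Trout spawning begins: Nov 10, 2004 + 23 days = Dec 3, 2004.
Both prerequisites met — the river peaks (Oct 7, 2004), trout spawning begins (Dec 3, 2004); the later is Dec 3, 2004.
Fry emergence is observed: Dec 3, 2004 + 7 days = Dec 10, 2004.

Friday, December 10, 2004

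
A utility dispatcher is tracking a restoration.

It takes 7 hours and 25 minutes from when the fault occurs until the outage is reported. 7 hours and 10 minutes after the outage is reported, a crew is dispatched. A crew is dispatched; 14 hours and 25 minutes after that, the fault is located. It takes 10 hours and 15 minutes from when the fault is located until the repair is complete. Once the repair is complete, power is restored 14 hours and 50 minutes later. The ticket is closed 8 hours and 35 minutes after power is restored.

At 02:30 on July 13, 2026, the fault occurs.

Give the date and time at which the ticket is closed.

17:10 on July 15, 2026

The fault occurs: 02:30 Jul 13, 2026.
The outage is reported: 02:30 Jul 13, 2026 + 7h25m = 09:55 Jul 13, 2026.
A crew is dispatched: 09:55 Jul 13, 2026 + 7h10m = 17:05 Jul 13, 2026.
The fault is located: 17:05 Jul 13, 2026 + 14h25m = 07:30 Jul 14, 2026.
The repair is complete: 07:30 Jul 14, 2026 + 10h15m = 17:45 Jul 14, 2026.
Power is restored: 17:45 Jul 14, 2026 + 14h50m = 08:35 Jul 15, 2026.
The ticket is closed: 08:35 Jul 15, 2026 + 8h35m = 17:10 Jul 15, 2026.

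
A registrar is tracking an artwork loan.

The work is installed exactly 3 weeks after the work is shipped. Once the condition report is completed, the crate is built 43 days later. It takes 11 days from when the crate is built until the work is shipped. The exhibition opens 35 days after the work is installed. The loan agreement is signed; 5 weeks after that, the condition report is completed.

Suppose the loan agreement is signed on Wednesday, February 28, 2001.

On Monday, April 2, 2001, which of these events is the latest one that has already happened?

The loan agreement is signed

The loan agreement is signed: Feb 28, 2001.
The condition report is completed: Feb 28, 2001 + 5 weeks = Apr 4, 2001.
The crate is built: Apr 4, 2001 + 43 days = May 17, 2001.
The work is shipped: May 17, 2001 + 11 days = May 28, 2001.
The work is installed: May 28, 2001 + 3 weeks = Jun 18, 2001.
The exhibition opens: Jun 18, 2001 + 35 days = Jul 23, 2001.
Apr 2, 2001 falls between when the loan agreement is signed (Feb 28, 2001) and when the condition report is completed (Apr 4, 2001).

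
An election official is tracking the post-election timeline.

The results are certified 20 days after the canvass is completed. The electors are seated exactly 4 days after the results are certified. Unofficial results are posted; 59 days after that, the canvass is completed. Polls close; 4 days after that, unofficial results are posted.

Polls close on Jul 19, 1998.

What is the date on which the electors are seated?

Oct 14, 1998

Polls close: Jul 19, 1998.
Unofficial results are posted: Jul 19, 1998 + 4 days = Jul 23, 1998.
The canvass is completed: Jul 23, 1998 + 59 days = Sep 20, 1998.
The results are certified: Sep 20, 1998 + 20 days = Oct 10, 1998.
The electors are seated: Oct 10, 1998 + 4 days = Oct 14, 1998.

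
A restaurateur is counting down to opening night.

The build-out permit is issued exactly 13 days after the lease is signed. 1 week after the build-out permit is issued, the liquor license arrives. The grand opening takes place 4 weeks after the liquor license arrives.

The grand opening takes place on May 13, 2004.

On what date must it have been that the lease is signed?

Mar 26, 2004

The grand opening takes place: May 13, 2004.
The liquor license arrives: May 13, 2004 − 4 weeks = Apr 15, 2004.
The build-out permit is issued: Apr 15, 2004 − 1 week = Apr 8, 2004.
The lease is signed: Apr 8, 2004 − 13 days = Mar 26, 2004.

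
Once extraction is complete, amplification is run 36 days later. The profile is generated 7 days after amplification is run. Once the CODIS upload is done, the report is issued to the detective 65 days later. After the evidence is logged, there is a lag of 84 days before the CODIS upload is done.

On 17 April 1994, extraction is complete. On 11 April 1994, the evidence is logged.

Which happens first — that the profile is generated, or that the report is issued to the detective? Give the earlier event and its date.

Extraction is complete: Apr 17, 1994.
Amplification is run: Apr 17, 1994 + 36 days = May 23, 1994.
The profile is generated: May 23, 1994 + 7 days = May 30, 1994.
The evidence is logged: Apr 11, 1994.
The CODIS upload is done: Apr 11, 1994 + 84 days = Jul 4, 1994.
The report is issued to the detective: Jul 4, 1994 + 65 days = Sep 7, 1994.
Comparing: the profile is generated on May 30, 1994 vs the report is issued to the detective on Sep 7, 1994. Earlier: the profile is generated.

The profile is generated — 30 May 1994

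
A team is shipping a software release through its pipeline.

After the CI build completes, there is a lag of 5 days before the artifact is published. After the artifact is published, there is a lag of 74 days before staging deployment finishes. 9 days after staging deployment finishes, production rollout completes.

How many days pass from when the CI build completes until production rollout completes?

88 days

Causal path: the CI build completes → the artifact is published → staging deployment finishes → production rollout completes.
Total delay along the path: 5 + 74 + 9 = 88 days.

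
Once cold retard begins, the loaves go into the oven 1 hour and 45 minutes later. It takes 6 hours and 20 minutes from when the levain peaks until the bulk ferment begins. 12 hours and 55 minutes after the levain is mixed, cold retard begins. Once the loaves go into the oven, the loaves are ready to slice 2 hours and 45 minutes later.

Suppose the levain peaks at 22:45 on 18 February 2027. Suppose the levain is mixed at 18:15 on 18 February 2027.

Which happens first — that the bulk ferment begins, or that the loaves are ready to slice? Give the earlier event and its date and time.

The bulk ferment begins — 05:05 on 19 February 2027

The levain peaks: 22:45 Feb 18, 2027.
The bulk ferment begins: 22:45 Feb 18, 2027 + 6h20m = 05:05 Feb 19, 2027.
The levain is mixed: 18:15 Feb 18, 2027.
Cold retard begins: 18:15 Feb 18, 2027 + 12h55m = 07:10 Feb 19, 2027.
The loaves go into the oven: 07:10 Feb 19, 2027 + 1h45m = 08:55 Feb 19, 2027.
The loaves are ready to slice: 08:55 Feb 19, 2027 + 2h45m = 11:40 Feb 19, 2027.
Comparing: the bulk ferment begins at 05:05 Feb 19, 2027 vs the loaves are ready to slice at 11:40 Feb 19, 2027. Earlier: the bulk ferment begins.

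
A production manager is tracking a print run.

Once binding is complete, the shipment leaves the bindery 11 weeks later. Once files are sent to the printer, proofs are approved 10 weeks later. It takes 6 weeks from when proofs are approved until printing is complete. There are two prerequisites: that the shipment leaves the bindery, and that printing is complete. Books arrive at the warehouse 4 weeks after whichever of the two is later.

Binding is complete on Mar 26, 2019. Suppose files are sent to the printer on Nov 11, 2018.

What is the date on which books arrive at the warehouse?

Jul 9, 2019

Binding is complete: Mar 26, 2019.
The shipment leaves the bindery: Mar 26, 2019 + 11 weeks = Jun 11, 2019.
Files are sent to the printer: Nov 11, 2018.
Proofs are approved: Nov 11, 2018 + 10 weeks = Jan 20, 2019.
Printing is complete: Jan 20, 2019 + 6 weeks = Mar 3, 2019.
Both prerequisites met — the shipment leaves the bindery (Jun 11, 2019), printing is complete (Mar 3, 2019); the later is Jun 11, 2019.
Books arrive at the warehouse: Jun 11, 2019 + 4 weeks = Jul 9, 2019.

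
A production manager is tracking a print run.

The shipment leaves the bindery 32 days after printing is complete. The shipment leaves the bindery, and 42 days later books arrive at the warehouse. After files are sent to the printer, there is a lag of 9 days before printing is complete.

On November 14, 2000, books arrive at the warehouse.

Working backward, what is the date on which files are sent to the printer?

August 23, 2000

Books arrive at the warehouse: Nov 14, 2000.
The shipment leaves the bindery: Nov 14, 2000 − 42 days = Oct 3, 2000.
Printing is complete: Oct 3, 2000 − 32 days = Sep 1, 2000.
Files are sent to the printer: Sep 1, 2000 − 9 days = Aug 23, 2000.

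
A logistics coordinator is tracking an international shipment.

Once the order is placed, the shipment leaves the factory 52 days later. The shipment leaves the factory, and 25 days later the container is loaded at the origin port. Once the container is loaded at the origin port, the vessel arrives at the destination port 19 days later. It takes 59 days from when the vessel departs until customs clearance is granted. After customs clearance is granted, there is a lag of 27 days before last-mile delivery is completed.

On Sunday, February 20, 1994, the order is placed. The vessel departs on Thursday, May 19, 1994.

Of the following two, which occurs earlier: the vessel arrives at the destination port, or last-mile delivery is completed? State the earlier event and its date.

The vessel arrives at the destination port — Friday, May 27, 1994

The order is placed: Feb 20, 1994.
The shipment leaves the factory: Feb 20, 1994 + 52 days = Apr 13, 1994.
The container is loaded at the origin port: Apr 13, 1994 + 25 days = May 8, 1994.
The vessel arrives at the destination port: May 8, 1994 + 19 days = May 27, 1994.
The vessel departs: May 19, 1994.
Customs clearance is granted: May 19, 1994 + 59 days = Jul 17, 1994.
Last-mile delivery is completed: Jul 17, 1994 + 27 days = Aug 13, 1994.
Comparing: the vessel arrives at the destination port on May 27, 1994 vs last-mile delivery is completed on Aug 13, 1994. Earlier: the vessel arrives at the destination port.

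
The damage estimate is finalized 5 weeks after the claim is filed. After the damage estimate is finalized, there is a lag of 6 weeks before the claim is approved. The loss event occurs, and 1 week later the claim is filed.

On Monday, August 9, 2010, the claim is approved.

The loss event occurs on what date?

Monday, May 17, 2010

The claim is approved: Aug 9, 2010.
The damage estimate is finalized: Aug 9, 2010 − 6 weeks = Jun 28, 2010.
The claim is filed: Jun 28, 2010 − 5 weeks = May 24, 2010.
The loss event occurs: May 24, 2010 − 1 week = May 17, 2010.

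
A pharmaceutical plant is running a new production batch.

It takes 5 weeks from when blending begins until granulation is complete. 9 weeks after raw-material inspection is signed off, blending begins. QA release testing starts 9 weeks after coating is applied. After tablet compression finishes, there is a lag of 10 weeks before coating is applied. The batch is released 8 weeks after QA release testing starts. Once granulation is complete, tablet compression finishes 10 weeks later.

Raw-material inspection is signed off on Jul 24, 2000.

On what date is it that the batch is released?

Jul 16, 2001

Raw-material inspection is signed off: Jul 24, 2000.
Blending begins: Jul 24, 2000 + 9 weeks = Sep 25, 2000.
Granulation is complete: Sep 25, 2000 + 5 weeks = Oct 30, 2000.
Tablet compression finishes: Oct 30, 2000 + 10 weeks = Jan 8, 2001.
Coating is applied: Jan 8, 2001 + 10 weeks = Mar 19, 2001.
QA release testing starts: Mar 19, 2001 + 9 weeks = May 21, 2001.
The batch is released: May 21, 2001 + 8 weeks = Jul 16, 2001.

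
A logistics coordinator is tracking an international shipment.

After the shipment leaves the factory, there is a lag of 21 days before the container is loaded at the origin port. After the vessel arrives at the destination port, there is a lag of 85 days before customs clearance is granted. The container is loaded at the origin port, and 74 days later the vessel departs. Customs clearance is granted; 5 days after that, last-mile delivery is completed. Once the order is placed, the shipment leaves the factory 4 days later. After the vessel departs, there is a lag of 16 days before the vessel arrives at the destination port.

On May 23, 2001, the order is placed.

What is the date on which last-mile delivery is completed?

The order is placed: May 23, 2001.
The shipment leaves the factory: May 23, 2001 + 4 days = May 27, 2001.
The container is loaded at the origin port: May 27, 2001 + 21 days = Jun 17, 2001.
The vessel departs: Jun 17, 2001 + 74 days = Aug 30, 2001.
The vessel arrives at the destination port: Aug 30, 2001 + 16 days = Sep 15, 2001.
Customs clearance is granted: Sep 15, 2001 + 85 days = Dec 9, 2001.
Last-mile delivery is completed: Dec 9, 2001 + 5 days = Dec 14, 2001.

Dec 14, 2001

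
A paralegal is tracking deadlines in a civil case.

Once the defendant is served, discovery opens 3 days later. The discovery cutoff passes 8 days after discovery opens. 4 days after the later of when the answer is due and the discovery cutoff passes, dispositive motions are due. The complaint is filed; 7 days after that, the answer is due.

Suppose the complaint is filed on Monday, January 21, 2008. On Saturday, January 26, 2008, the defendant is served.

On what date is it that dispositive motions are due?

The complaint is filed: Jan 21, 2008.
The answer is due: Jan 21, 2008 + 7 days = Jan 28, 2008.
The defendant is served: Jan 26, 2008.
Discovery opens: Jan 26, 2008 + 3 days = Jan 29, 2008.
The discovery cutoff passes: Jan 29, 2008 + 8 days = Feb 6, 2008.
Both prerequisites met — the answer is due (Jan 28, 2008), the discovery cutoff passes (Feb 6, 2008); the later is Feb 6, 2008.
Dispositive motions are due: Feb 6, 2008 + 4 days = Feb 10, 2008.

Sunday, February 10, 2008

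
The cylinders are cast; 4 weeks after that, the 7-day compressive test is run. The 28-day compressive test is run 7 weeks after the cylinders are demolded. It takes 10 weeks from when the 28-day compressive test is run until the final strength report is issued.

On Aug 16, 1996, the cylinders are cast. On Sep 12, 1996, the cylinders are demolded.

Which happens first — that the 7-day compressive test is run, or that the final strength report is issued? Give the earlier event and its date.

The 7-day compressive test is run — Sep 13, 1996

The cylinders are cast: Aug 16, 1996.
The 7-day compressive test is run: Aug 16, 1996 + 4 weeks = Sep 13, 1996.
The cylinders are demolded: Sep 12, 1996.
The 28-day compressive test is run: Sep 12, 1996 + 7 weeks = Oct 31, 1996.
The final strength report is issued: Oct 31, 1996 + 10 weeks = Jan 9, 1997.
Comparing: the 7-day compressive test is run on Sep 13, 1996 vs the final strength report is issued on Jan 9, 1997. Earlier: the 7-day compressive test is run.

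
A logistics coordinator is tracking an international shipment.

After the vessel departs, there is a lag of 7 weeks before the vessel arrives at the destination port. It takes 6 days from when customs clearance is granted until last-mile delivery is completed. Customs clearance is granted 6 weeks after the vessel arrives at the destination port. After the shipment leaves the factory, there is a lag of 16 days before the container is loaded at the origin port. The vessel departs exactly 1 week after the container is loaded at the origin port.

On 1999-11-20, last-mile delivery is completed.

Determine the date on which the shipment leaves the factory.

Last-mile delivery is completed: Nov 20, 1999.
Customs clearance is granted: Nov 20, 1999 − 6 days = Nov 14, 1999.
The vessel arrives at the destination port: Nov 14, 1999 − 6 weeks = Oct 3, 1999.
The vessel departs: Oct 3, 1999 − 7 weeks = Aug 15, 1999.
The container is loaded at the origin port: Aug 15, 1999 − 1 week = Aug 8, 1999.
The shipment leaves the factory: Aug 8, 1999 − 16 days = Jul 23, 1999.

1999-07-23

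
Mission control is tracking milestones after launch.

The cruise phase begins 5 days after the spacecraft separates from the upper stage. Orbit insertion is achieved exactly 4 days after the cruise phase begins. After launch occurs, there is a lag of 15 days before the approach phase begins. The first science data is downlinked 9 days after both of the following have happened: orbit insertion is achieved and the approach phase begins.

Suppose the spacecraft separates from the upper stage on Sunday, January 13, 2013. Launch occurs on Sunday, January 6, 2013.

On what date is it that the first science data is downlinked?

Thursday, January 31, 2013

The spacecraft separates from the upper stage: Jan 13, 2013.
The cruise phase begins: Jan 13, 2013 + 5 days = Jan 18, 2013.
Orbit insertion is achieved: Jan 18, 2013 + 4 days = Jan 22, 2013.
Launch occurs: Jan 6, 2013.
The approach phase begins: Jan 6, 2013 + 15 days = Jan 21, 2013.
Both prerequisites met — orbit insertion is achieved (Jan 22, 2013), the approach phase begins (Jan 21, 2013); the later is Jan 22, 2013.
The first science data is downlinked: Jan 22, 2013 + 9 days = Jan 31, 2013.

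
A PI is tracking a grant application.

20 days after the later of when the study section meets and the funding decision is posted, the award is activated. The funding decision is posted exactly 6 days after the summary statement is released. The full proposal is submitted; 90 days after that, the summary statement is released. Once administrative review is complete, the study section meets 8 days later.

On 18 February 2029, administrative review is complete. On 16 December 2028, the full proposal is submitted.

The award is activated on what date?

Administrative review is complete: Feb 18, 2029.
The study section meets: Feb 18, 2029 + 8 days = Feb 26, 2029.
The full proposal is submitted: Dec 16, 2028.
The summary statement is released: Dec 16, 2028 + 90 days = Mar 16, 2029.
The funding decision is posted: Mar 16, 2029 + 6 days = Mar 22, 2029.
Both prerequisites met — the study section meets (Feb 26, 2029), the funding decision is posted (Mar 22, 2029); the later is Mar 22, 2029.
The award is activated: Mar 22, 2029 + 20 days = Apr 11, 2029.

11 April 2029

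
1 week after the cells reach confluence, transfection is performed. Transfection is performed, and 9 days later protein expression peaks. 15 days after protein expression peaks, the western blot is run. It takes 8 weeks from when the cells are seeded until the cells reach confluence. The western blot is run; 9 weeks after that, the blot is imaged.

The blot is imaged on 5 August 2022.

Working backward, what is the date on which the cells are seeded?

The blot is imaged: Aug 5, 2022.
The western blot is run: Aug 5, 2022 − 9 weeks = Jun 3, 2022.
Protein expression peaks: Jun 3, 2022 − 15 days = May 19, 2022.
Transfection is performed: May 19, 2022 − 9 days = May 10, 2022.
The cells reach confluence: May 10, 2022 − 1 week = May 3, 2022.
The cells are seeded: May 3, 2022 − 8 weeks = Mar 8, 2022.

8 March 2022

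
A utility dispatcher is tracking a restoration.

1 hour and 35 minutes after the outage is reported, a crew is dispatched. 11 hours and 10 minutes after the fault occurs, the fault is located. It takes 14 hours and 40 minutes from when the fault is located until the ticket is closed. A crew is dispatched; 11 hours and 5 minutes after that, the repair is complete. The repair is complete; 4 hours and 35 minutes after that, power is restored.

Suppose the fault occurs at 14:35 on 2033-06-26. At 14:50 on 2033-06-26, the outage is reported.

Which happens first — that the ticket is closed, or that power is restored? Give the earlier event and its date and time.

The fault occurs: 14:35 Jun 26, 2033.
The fault is located: 14:35 Jun 26, 2033 + 11h10m = 01:45 Jun 27, 2033.
The ticket is closed: 01:45 Jun 27, 2033 + 14h40m = 16:25 Jun 27, 2033.
The outage is reported: 14:50 Jun 26, 2033.
A crew is dispatched: 14:50 Jun 26, 2033 + 1h35m = 16:25 Jun 26, 2033.
The repair is complete: 16:25 Jun 26, 2033 + 11h05m = 03:30 Jun 27, 2033.
Power is restored: 03:30 Jun 27, 2033 + 4h35m = 08:05 Jun 27, 2033.
Comparing: the ticket is closed at 16:25 Jun 27, 2033 vs power is restored at 08:05 Jun 27, 2033. Earlier: power is restored.

Power is restored — 08:05 on 2033-06-27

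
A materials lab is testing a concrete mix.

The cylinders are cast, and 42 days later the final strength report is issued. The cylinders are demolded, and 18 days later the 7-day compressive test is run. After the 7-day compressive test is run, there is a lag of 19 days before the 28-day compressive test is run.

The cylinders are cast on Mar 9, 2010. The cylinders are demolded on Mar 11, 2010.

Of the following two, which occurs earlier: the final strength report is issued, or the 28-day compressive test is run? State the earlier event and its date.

The 28-day compressive test is run — Apr 17, 2010

The cylinders are cast: Mar 9, 2010.
The final strength report is issued: Mar 9, 2010 + 42 days = Apr 20, 2010.
The cylinders are demolded: Mar 11, 2010.
The 7-day compressive test is run: Mar 11, 2010 + 18 days = Mar 29, 2010.
The 28-day compressive test is run: Mar 29, 2010 + 19 days = Apr 17, 2010.
Comparing: the final strength report is issued on Apr 20, 2010 vs the 28-day compressive test is run on Apr 17, 2010. Earlier: the 28-day compressive test is run.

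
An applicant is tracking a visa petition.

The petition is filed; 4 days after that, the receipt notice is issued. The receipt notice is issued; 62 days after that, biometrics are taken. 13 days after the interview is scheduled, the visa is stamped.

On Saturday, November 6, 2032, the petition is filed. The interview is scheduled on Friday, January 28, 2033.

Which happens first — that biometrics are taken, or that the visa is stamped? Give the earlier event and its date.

Biometrics are taken — Tuesday, January 11, 2033

The petition is filed: Nov 6, 2032.
The receipt notice is issued: Nov 6, 2032 + 4 days = Nov 10, 2032.
Biometrics are taken: Nov 10, 2032 + 62 days = Jan 11, 2033.
The interview is scheduled: Jan 28, 2033.
The visa is stamped: Jan 28, 2033 + 13 days = Feb 10, 2033.
Comparing: biometrics are taken on Jan 11, 2033 vs the visa is stamped on Feb 10, 2033. Earlier: biometrics are taken.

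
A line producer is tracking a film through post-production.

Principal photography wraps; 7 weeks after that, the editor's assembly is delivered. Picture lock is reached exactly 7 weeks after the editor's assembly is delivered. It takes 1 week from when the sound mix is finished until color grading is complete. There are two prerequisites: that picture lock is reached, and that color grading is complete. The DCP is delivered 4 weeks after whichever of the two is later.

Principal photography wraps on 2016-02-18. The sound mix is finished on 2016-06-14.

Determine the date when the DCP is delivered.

Principal photography wraps: Feb 18, 2016.
The editor's assembly is delivered: Feb 18, 2016 + 7 weeks = Apr 7, 2016.
Picture lock is reached: Apr 7, 2016 + 7 weeks = May 26, 2016.
The sound mix is finished: Jun 14, 2016.
Color grading is complete: Jun 14, 2016 + 1 week = Jun 21, 2016.
Both prerequisites met — picture lock is reached (May 26, 2016), color grading is complete (Jun 21, 2016); the later is Jun 21, 2016.
The DCP is delivered: Jun 21, 2016 + 4 weeks = Jul 19, 2016.

2016-07-19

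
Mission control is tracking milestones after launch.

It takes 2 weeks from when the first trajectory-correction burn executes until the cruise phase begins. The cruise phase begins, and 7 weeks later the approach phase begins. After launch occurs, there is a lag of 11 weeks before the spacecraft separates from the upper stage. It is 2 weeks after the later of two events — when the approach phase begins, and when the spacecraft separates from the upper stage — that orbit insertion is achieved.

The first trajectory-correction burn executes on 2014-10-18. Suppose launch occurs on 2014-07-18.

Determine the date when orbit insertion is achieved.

The first trajectory-correction burn executes: Oct 18, 2014.
The cruise phase begins: Oct 18, 2014 + 2 weeks = Nov 1, 2014.
The approach phase begins: Nov 1, 2014 + 7 weeks = Dec 20, 2014.
Launch occurs: Jul 18, 2014.
The spacecraft separates from the upper stage: Jul 18, 2014 + 11 weeks = Oct 3, 2014.
Both prerequisites met — the approach phase begins (Dec 20, 2014), the spacecraft separates from the upper stage (Oct 3, 2014); the later is Dec 20, 2014.
Orbit insertion is achieved: Dec 20, 2014 + 2 weeks = Jan 3, 2015.

2015-01-03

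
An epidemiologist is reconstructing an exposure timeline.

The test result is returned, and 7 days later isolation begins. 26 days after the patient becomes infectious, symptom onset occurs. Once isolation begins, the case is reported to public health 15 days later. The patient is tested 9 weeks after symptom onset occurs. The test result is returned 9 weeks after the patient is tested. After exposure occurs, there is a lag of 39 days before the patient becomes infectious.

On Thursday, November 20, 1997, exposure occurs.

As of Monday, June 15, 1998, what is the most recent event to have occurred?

Exposure occurs: Nov 20, 1997.
The patient becomes infectious: Nov 20, 1997 + 39 days = Dec 29, 1997.
Symptom onset occurs: Dec 29, 1997 + 26 days = Jan 24, 1998.
The patient is tested: Jan 24, 1998 + 9 weeks = Mar 28, 1998.
The test result is returned: Mar 28, 1998 + 9 weeks = May 30, 1998.
Isolation begins: May 30, 1998 + 7 days = Jun 6, 1998.
The case is reported to public health: Jun 6, 1998 + 15 days = Jun 21, 1998.
Jun 15, 1998 falls between when isolation begins (Jun 6, 1998) and when the case is reported to public health (Jun 21, 1998).

Isolation begins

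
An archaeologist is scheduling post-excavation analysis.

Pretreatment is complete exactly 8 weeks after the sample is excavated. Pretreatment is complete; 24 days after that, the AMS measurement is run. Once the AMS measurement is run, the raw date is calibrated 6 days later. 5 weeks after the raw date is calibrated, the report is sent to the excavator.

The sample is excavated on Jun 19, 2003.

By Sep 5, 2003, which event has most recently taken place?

The sample is excavated: Jun 19, 2003.
Pretreatment is complete: Jun 19, 2003 + 8 weeks = Aug 14, 2003.
The AMS measurement is run: Aug 14, 2003 + 24 days = Sep 7, 2003.
The raw date is calibrated: Sep 7, 2003 + 6 days = Sep 13, 2003.
The report is sent to the excavator: Sep 13, 2003 + 5 weeks = Oct 18, 2003.
Sep 5, 2003 falls between when pretreatment is complete (Aug 14, 2003) and when the AMS measurement is run (Sep 7, 2003).

Pretreatment is complete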